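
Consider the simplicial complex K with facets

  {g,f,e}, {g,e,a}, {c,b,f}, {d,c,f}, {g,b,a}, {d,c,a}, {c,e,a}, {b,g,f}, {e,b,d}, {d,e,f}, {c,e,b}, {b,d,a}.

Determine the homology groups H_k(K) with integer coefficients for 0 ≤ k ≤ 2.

H_0 = Z,  H_1 = Z/2Z,  H_2 = 0.

Take the total order a < b < c < d < e < f < g on the vertex set. Then K (dimension 2) consists of the simplices:

  0-simplices (7): a, b, c, d, e, f, g
  1-simplices (18): ab, ac, ad, ae, ag, bc, bd, be, bf, bg, cd, ce, cf, de, df, ef, eg, fg
  2-simplices (12): abd, abg, acd, ace, aeg, bce, bcf, bde, bfg, cdf, def, efg

Hence C_0 ≅ Z^7, C_1 ≅ Z^18, C_2 ≅ Z^12.

The boundary map ∂_1: C_1 → C_0 is given by ∂[p,q] = [q] − [p]. For instance
  ∂bf = f − b.
The 7×18 boundary matrix has rank 6 and Smith normal form diag(1,1,1,1,1,1).

∂_2: C_2 → C_1 sends each 2-simplex [p,q,r] to [q,r] − [p,r] + [p,q]. For instance
  ∂bfg = fg − bg + bf,
  ∂aeg = eg − ag + ae.
The 18×12 boundary matrix has rank 12 and Smith normal form diag(1,1,1,1,1,1,1,1,1,1,1,2).

From H_k ≅ ker(∂_k) / im(∂_{k+1}) we obtain:

  H_0: rank C_0 − rank ∂_1 = 7 − 6 = 1, and the invariant factors of ∂_1 are all 1, so H_0 ≅ Z.
  H_1: rank ker ∂_1 − rank ∂_2 = (18 − 6) − 12 = 0, and ∂_2 has invariant factor 2 > 1, so H_1 ≅ Z/2Z.
  H_2: rank ker ∂_2 − rank ∂_3 = (12 − 12) − 0 = 0, and there is no ∂_3, so H_2 ≅ 0.

As a check, the Euler characteristic is 7 − 18 + 12 = 1, which agrees with 1 − 0 + 0 = 1.
(K is a triangulation of the real projective plane RP^2.)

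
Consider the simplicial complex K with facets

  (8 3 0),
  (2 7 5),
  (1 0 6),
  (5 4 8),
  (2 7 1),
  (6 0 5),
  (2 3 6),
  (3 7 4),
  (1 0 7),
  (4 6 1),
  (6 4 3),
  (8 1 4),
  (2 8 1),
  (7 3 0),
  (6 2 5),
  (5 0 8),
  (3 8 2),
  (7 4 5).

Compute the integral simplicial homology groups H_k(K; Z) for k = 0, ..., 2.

H_0 ≅ Z,  H_1 ≅ Z^2,  H_2 ≅ Z.

Take the total order 0 < 1 < 2 < 3 < 4 < 5 < 6 < 7 < 8 on the vertex set. Then K (dimension 2) consists of the simplices:

  0-simplices (9): [0], [1], [2], [3], [4], [5], [6], [7], [8]
  1-simplices (27): (27 of them)
  2-simplices (18): [0,1,6], [0,1,7], [0,3,7], [0,3,8], [0,5,6], [0,5,8], [1,2,7], [1,2,8], [1,4,6], [1,4,8], [2,3,6], [2,3,8], [2,5,6], [2,5,7], [3,4,6], [3,4,7], [4,5,7], [4,5,8]

Hence C_0 ≅ Z^9, C_1 ≅ Z^27, C_2 ≅ Z^18.

∂_1: C_1 → C_0 is given by ∂[p,q] = [q] − [p].
The 9×27 boundary matrix has rank 8 and Smith normal form diag(1,1,1,1,1,1,1,1).

Boundary ∂_2: C_2 → C_1 acts by ∂[p,q,r] = [q,r] − [p,r] + [p,q]. For instance
  ∂[2,3,8] = [3,8] − [2,8] + [2,3],
  ∂[1,4,6] = [4,6] − [1,6] + [1,4].
This gives a 27×18 integer matrix of rank 17; reducing to Smith normal form yields diagonal entries (1,1,1,1,1,1,1,1,1,1,1,1,1,1,1,1,1).

Now H_k = ker ∂_k / im ∂_{k+1}, so:

  H_0: rank C_0 − rank ∂_1 = 9 − 8 = 1, and the invariant factors of ∂_1 are all 1, so H_0 ≅ Z.
  H_1: rank ker ∂_1 − rank ∂_2 = (27 − 8) − 17 = 2, and the invariant factors of ∂_2 are all 1, so H_1 ≅ Z^2.
  H_2: rank ker ∂_2 − rank ∂_3 = (18 − 17) − 0 = 1, and there is no ∂_3, so H_2 ≅ Z.

As a check, the Euler characteristic is 9 − 27 + 18 = 0, which agrees with 1 − 2 + 1 = 0.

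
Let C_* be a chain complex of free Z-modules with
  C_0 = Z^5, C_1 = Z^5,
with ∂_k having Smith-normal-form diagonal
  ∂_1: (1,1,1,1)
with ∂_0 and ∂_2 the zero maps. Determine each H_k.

H_0 ≅ Z,  H_1 ≅ Z.

H_0: b_0 = 5 − 0 − 4 = 1; torsion from ∂_1 factors > 1: none. So H_0 ≅ Z.
H_1: b_1 = 5 − 4 − 0 = 1; torsion from ∂_2 factors > 1: none. So H_1 ≅ Z.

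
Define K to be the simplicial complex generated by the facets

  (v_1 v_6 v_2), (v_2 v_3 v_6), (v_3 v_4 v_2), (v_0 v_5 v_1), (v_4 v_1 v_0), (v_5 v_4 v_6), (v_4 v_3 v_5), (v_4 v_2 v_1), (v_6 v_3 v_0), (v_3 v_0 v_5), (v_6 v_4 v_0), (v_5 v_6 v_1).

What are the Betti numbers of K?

Take the total order v_0 < v_1 < v_2 < v_3 < v_4 < v_5 < v_6 on the vertex set. Then K (dimension 2) consists of the simplices:

  0-simplices (7): [v_0], [v_1], [v_2], [v_3], [v_4], [v_5], [v_6]
  1-simplices (18): (18 of them)
  2-simplices (12): (12 of them)

giving chain groups C_0 ≅ Z^7, C_1 ≅ Z^18, C_2 ≅ Z^12.

∂_1: C_1 → C_0 sends each edge [p,q] (with p < q) to q − p.
This gives a 7×18 integer matrix of rank 6; reducing to Smith normal form yields diagonal entries (1,1,1,1,1,1).

∂_2: C_2 → C_1 acts by ∂[p,q,r] = [q,r] − [p,r] + [p,q]. For instance
  ∂[v_2,v_3,v_4] = [v_3,v_4] − [v_2,v_4] + [v_2,v_3],
  ∂[v_2,v_3,v_6] = [v_3,v_6] − [v_2,v_6] + [v_2,v_3].
The 18×12 boundary matrix has rank 12 and Smith normal form diag(1,1,1,1,1,1,1,1,1,1,1,2).

From H_k ≅ ker(∂_k) / im(∂_{k+1}) we obtain:

  H_0: rank C_0 − rank ∂_1 = 7 − 6 = 1, and the invariant factors of ∂_1 are all 1, so H_0 ≅ Z.
  H_1: rank ker ∂_1 − rank ∂_2 = (18 − 6) − 12 = 0, and ∂_2 has invariant factor 2 > 1, so H_1 ≅ Z/2.
  H_2: rank ker ∂_2 − rank ∂_3 = (12 − 12) − 0 = 0, and there is no ∂_3, so H_2 ≅ 0.

As a check, the Euler characteristic is 7 − 18 + 12 = 1, which agrees with 1 − 0 + 0 = 1.

Hence the Betti numbers are b_0 = 1, b_1 = 0, b_2 = 0.

b_0 = 1, b_1 = 0, b_2 = 0.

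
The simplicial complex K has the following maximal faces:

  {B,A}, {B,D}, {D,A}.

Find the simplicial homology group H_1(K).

Fix the vertex order A < B < D and write every simplex with vertices in increasing order. Then dim K = 1 and the simplices of K are:

  0-simplices (3): A, B, D
  1-simplices (3): AB, AD, BD

giving chain groups C_0 ≅ Z^3, C_1 ≅ Z^3.

Boundary ∂_1: C_1 → C_0 is given by ∂[p,q] = [q] − [p].
This gives a 3×3 integer matrix of rank 2; reducing to Smith normal form yields diagonal entries (1,1).

From H_k ≅ ker(∂_k) / im(∂_{k+1}) we obtain:

  H_1: rank ker ∂_1 − rank ∂_2 = (3 − 2) − 0 = 1, and there is no ∂_2, so H_1 = Z.

H_1 = Z.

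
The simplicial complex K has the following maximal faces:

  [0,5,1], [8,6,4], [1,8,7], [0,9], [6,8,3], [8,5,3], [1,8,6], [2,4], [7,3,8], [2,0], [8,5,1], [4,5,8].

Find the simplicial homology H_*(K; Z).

Fix the vertex order 0 < 1 < 2 < 3 < 4 < 5 < 6 < 7 < 8 < 9 and write every simplex with vertices in increasing order. Then dim K = 2 and the simplices of K are:

  0-simplices (10): [0], [1], [2], [3], [4], [5], [6], [7], [8], [9]
  1-simplices (19): [0,1], [0,2], [0,5], [0,9], [1,5], [1,6], [1,7], [1,8], [2,4], [3,5], [3,6], [3,7], [3,8], [4,5], [4,6], [4,8], [5,8], [6,8], [7,8]
  2-simplices (9): [0,1,5], [1,5,8], [1,6,8], [1,7,8], [3,5,8], [3,6,8], [3,7,8], [4,5,8], [4,6,8]

so the chain groups are C_0 ≅ Z^10, C_1 ≅ Z^19, C_2 ≅ Z^9.

Boundary ∂_1: C_1 → C_0 sends each edge [p,q] (with p < q) to q − p.
The 10×19 boundary matrix has rank 9 and Smith normal form diag(1,1,1,1,1,1,1,1,1).

∂_2: C_2 → C_1 sends each 2-simplex [p,q,r] to [q,r] − [p,r] + [p,q]. For instance
  ∂[3,6,8] = [6,8] − [3,8] + [3,6],
  ∂[1,5,8] = [5,8] − [1,8] + [1,5].
As a 19×9 matrix over Z this has rank 9, with invariant factors (1,1,1,1,1,1,1,1,1).

Computing H_k = (kernel of ∂_k) / (image of ∂_{k+1}):

  H_0: rank C_0 − rank ∂_1 = 10 − 9 = 1, and the invariant factors of ∂_1 are all 1, so H_0 ≅ Z.
  H_1: rank ker ∂_1 − rank ∂_2 = (19 − 9) − 9 = 1, and the invariant factors of ∂_2 are all 1, so H_1 ≅ Z.
  H_2: rank ker ∂_2 − rank ∂_3 = (9 − 9) − 0 = 0, and there is no ∂_3, so H_2 ≅ 0.

H_0 ≅ Z,  H_1 ≅ Z,  H_2 = 0.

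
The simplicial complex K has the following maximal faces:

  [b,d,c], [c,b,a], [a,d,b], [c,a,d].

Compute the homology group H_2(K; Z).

H_2 = Z.

Fix the vertex order a < b < c < d and write every simplex with vertices in increasing order. Then dim K = 2 and the simplices of K are:

  0-simplices (4): a, b, c, d
  1-simplices (6): ab, ac, ad, bc, bd, cd
  2-simplices (4): abc, abd, acd, bcd

so the chain groups are C_0 ≅ Z^4, C_1 ≅ Z^6, C_2 ≅ Z^4.

The boundary map ∂_1: C_1 → C_0 sends each edge [p,q] (with p < q) to q − p.
This gives a 4×6 integer matrix of rank 3; reducing to Smith normal form yields diagonal entries (1,1,1).

Boundary ∂_2: C_2 → C_1 sends each 2-simplex [p,q,r] to [q,r] − [p,r] + [p,q]. For instance
  ∂abd = bd − ad + ab,
  ∂acd = cd − ad + ac.
This gives a 6×4 integer matrix of rank 3; reducing to Smith normal form yields diagonal entries (1,1,1).

Reading off H_k = ker ∂_k / im ∂_{k+1}:

  H_2: rank ker ∂_2 − rank ∂_3 = (4 − 3) − 0 = 1, and there is no ∂_3, so H_2 ≅ Z.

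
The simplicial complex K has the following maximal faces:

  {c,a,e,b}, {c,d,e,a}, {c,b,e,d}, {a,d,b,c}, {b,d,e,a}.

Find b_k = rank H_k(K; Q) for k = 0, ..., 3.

We work with the vertex ordering a < b < c < d < e. The simplices of K, each written with vertices in increasing order, are:

  0-simplices (5): a, b, c, d, e
  1-simplices (10): ab, ac, ad, ae, bc, bd, be, cd, ce, de
  2-simplices (10): abc, abd, abe, acd, ace, ade, bcd, bce, bde, cde
  3-simplices (5): abcd, abce, abde, acde, bcde

Hence C_0 ≅ Z^5, C_1 ≅ Z^10, C_2 ≅ Z^10, C_3 ≅ Z^5.

∂_1: C_1 → C_0 sends each edge [p,q] (with p < q) to q − p.
As a 5×10 matrix over Z this has rank 4, with invariant factors (1,1,1,1).

The boundary map ∂_2: C_2 → C_1 maps a triangle to the signed sum of its edges. For instance
  ∂bce = ce − be + bc,
  ∂bde = de − be + bd.
As a 10×10 matrix over Z this has rank 6, with invariant factors (1,1,1,1,1,1).

Boundary ∂_3: C_3 → C_2 sends each 3-simplex σ to the alternating sum Σ_i (−1)^i (σ with its i-th vertex removed). For instance
  ∂abce = bce − ace + abe − abc,
  ∂acde = cde − ade + ace − acd.
As a 10×5 matrix over Z this has rank 4, with invariant factors (1,1,1,1).

Computing H_k = (kernel of ∂_k) / (image of ∂_{k+1}):

  H_0: rank C_0 − rank ∂_1 = 5 − 4 = 1, and the invariant factors of ∂_1 are all 1, so H_0 ≅ Z.
  H_1: rank ker ∂_1 − rank ∂_2 = (10 − 4) − 6 = 0, and the invariant factors of ∂_2 are all 1, so H_1 ≅ 0.
  H_2: rank ker ∂_2 − rank ∂_3 = (10 − 6) − 4 = 0, and the invariant factors of ∂_3 are all 1, so H_2 ≅ 0.
  H_3: rank ker ∂_3 − rank ∂_4 = (5 − 4) − 0 = 1, and there is no ∂_4, so H_3 ≅ Z.

Hence the Betti numbers are b_0 = 1, b_1 = 0, b_2 = 0, b_3 = 1.

b_0 = 1, b_1 = 0, b_2 = 0, b_3 = 1.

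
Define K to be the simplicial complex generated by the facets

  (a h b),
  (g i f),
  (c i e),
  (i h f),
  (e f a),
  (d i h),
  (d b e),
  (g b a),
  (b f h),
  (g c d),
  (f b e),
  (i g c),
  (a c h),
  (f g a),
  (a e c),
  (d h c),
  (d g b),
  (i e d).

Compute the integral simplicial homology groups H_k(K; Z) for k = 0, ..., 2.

We work with the vertex ordering a < b < c < d < e < f < g < h < i. The simplices of K, each written with vertices in increasing order, are:

  0-simplices (9): a, b, c, d, e, f, g, h, i
  1-simplices (27): ab, ac, ae, af, ag, ah, bd, be, bf, bg, bh, cd, ce, cg, ch, ci, de, dg, dh, di, ef, ei, fg, fh, fi, gi, hi
  2-simplices (18): abg, abh, ace, ach, aef, afg, bde, bdg, bef, bfh, cdg, cdh, cei, cgi, dei, dhi, fgi, fhi

Hence C_0 ≅ Z^9, C_1 ≅ Z^27, C_2 ≅ Z^18.

The boundary map ∂_1: C_1 → C_0 maps an edge to its endpoints' difference, ∂[p,q] = q − p. For instance
  ∂ab = b − a.
The resulting 9×27 matrix has rank 8, and its Smith normal form has invariant factors (1,1,1,1,1,1,1,1).

∂_2: C_2 → C_1 sends each 2-simplex [p,q,r] to [q,r] − [p,r] + [p,q]. For instance
  ∂abh = bh − ah + ab,
  ∂cdg = dg − cg + cd.
This gives a 27×18 integer matrix of rank 18; reducing to Smith normal form yields diagonal entries (1,1,1,1,1,1,1,1,1,1,1,1,1,1,1,1,1,2).

Computing H_k = (kernel of ∂_k) / (image of ∂_{k+1}):

  H_0: rank C_0 − rank ∂_1 = 9 − 8 = 1, and the invariant factors of ∂_1 are all 1, so H_0 = Z.
  H_1: rank ker ∂_1 − rank ∂_2 = (27 − 8) − 18 = 1, and ∂_2 has invariant factor 2 > 1, so H_1 = Z ⊕ Z/2.
  H_2: rank ker ∂_2 − rank ∂_3 = (18 − 18) − 0 = 0, and there is no ∂_3, so H_2 = 0.

H_0 ≅ Z,  H_1 ≅ Z ⊕ Z/2,  H_2 = 0.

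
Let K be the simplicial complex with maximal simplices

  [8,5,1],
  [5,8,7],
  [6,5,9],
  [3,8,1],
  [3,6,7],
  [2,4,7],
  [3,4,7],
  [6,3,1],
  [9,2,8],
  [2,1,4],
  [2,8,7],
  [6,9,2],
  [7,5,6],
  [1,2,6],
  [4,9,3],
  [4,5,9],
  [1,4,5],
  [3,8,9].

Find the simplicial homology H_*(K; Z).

We work with the vertex ordering 1 < 2 < 3 < 4 < 5 < 6 < 7 < 8 < 9. The simplices of K, each written with vertices in increasing order, are:

  0-simplices (9): [1], [2], [3], [4], [5], [6], [7], [8], [9]
  1-simplices (27): (27 of them)
  2-simplices (18): [1,2,4], [1,2,6], [1,3,6], [1,3,8], [1,4,5], [1,5,8], [2,4,7], [2,6,9], [2,7,8], [2,8,9], [3,4,7], [3,4,9], [3,6,7], [3,8,9], [4,5,9], [5,6,7], [5,6,9], [5,7,8]

Hence C_0 ≅ Z^9, C_1 ≅ Z^27, C_2 ≅ Z^18.

The boundary map ∂_1: C_1 → C_0 maps an edge to its endpoints' difference, ∂[p,q] = q − p. For instance
  ∂[3,8] = [8] − [3].
This gives a 9×27 integer matrix of rank 8; reducing to Smith normal form yields diagonal entries (1,1,1,1,1,1,1,1).

The boundary map ∂_2: C_2 → C_1 maps a triangle to the signed sum of its edges. For instance
  ∂[3,4,9] = [4,9] − [3,9] + [3,4],
  ∂[2,4,7] = [4,7] − [2,7] + [2,4].
This gives a 27×18 integer matrix of rank 17; reducing to Smith normal form yields diagonal entries (1,1,1,1,1,1,1,1,1,1,1,1,1,1,1,1,1).

From H_k ≅ ker(∂_k) / im(∂_{k+1}) we obtain:

  H_0: rank C_0 − rank ∂_1 = 9 − 8 = 1, and the invariant factors of ∂_1 are all 1, so H_0 = Z.
  H_1: rank ker ∂_1 − rank ∂_2 = (27 − 8) − 17 = 2, and the invariant factors of ∂_2 are all 1, so H_1 = Z^2.
  H_2: rank ker ∂_2 − rank ∂_3 = (18 − 17) − 0 = 1, and there is no ∂_3, so H_2 = Z.

(K is a triangulation of the torus T^2.)

H_0 = Z,  H_1 = Z^2,  H_2 = Z.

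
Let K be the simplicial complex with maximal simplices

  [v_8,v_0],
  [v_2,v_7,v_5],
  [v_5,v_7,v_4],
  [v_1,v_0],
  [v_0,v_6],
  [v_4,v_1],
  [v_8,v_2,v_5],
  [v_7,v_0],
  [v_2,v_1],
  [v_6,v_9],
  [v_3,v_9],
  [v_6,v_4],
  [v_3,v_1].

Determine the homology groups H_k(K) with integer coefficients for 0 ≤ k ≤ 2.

Take the total order v_0 < v_1 < v_2 < v_3 < v_4 < v_5 < v_6 < v_7 < v_8 < v_9 on the vertex set. Then K (dimension 2) consists of the simplices:

  0-simplices (10): [v_0], [v_1], [v_2], [v_3], [v_4], [v_5], [v_6], [v_7], [v_8], [v_9]
  1-simplices (17): (17 of them)
  2-simplices (3): [v_2,v_5,v_7], [v_2,v_5,v_8], [v_4,v_5,v_7]

giving chain groups C_0 ≅ Z^10, C_1 ≅ Z^17, C_2 ≅ Z^3.

∂_1: C_1 → C_0 is given by ∂[p,q] = [q] − [p]. For instance
  ∂[v_0,v_1] = [v_1] − [v_0].
This gives a 10×17 integer matrix of rank 9; reducing to Smith normal form yields diagonal entries (1,1,1,1,1,1,1,1,1).

∂_2: C_2 → C_1 acts by ∂[p,q,r] = [q,r] − [p,r] + [p,q]. For instance
  ∂[v_4,v_5,v_7] = [v_5,v_7] − [v_4,v_7] + [v_4,v_5],
  ∂[v_2,v_5,v_8] = [v_5,v_8] − [v_2,v_8] + [v_2,v_5].
The 17×3 boundary matrix has rank 3 and Smith normal form diag(1,1,1).

Reading off H_k = ker ∂_k / im ∂_{k+1}:

  H_0: rank C_0 − rank ∂_1 = 10 − 9 = 1, and the invariant factors of ∂_1 are all 1, so H_0 ≅ Z.
  H_1: rank ker ∂_1 − rank ∂_2 = (17 − 9) − 3 = 5, and the invariant factors of ∂_2 are all 1, so H_1 ≅ Z^5.
  H_2: rank ker ∂_2 − rank ∂_3 = (3 − 3) − 0 = 0, and there is no ∂_3, so H_2 ≅ 0.

As a check, the Euler characteristic is 10 − 17 + 3 = -4, which agrees with 1 − 5 + 0 = -4.

H_0 = Z,  H_1 = Z^5,  H_2 = 0.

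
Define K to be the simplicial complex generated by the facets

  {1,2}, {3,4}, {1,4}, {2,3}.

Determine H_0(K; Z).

H_0 ≅ Z.

Order the vertices as 1 < 2 < 3 < 4. Listing each simplex with vertices in this order, K has dimension 1 with simplices:

  0-simplices (4): [1], [2], [3], [4]
  1-simplices (4): [1,2], [1,4], [2,3], [3,4]

giving chain groups C_0 ≅ Z^4, C_1 ≅ Z^4.

The boundary map ∂_1: C_1 → C_0 maps an edge to its endpoints' difference, ∂[p,q] = q − p.
The 4×4 boundary matrix has rank 3 and Smith normal form diag(1,1,1).

Now H_k = ker ∂_k / im ∂_{k+1}, so:

  H_0: rank C_0 − rank ∂_1 = 4 − 3 = 1, and the invariant factors of ∂_1 are all 1, so H_0 = Z.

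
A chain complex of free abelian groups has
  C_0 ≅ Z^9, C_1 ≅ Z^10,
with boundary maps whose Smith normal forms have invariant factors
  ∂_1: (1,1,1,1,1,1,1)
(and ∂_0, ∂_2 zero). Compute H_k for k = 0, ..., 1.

H_0: b_0 = 9 − 0 − 7 = 2; torsion from ∂_1 factors > 1: none. So H_0 ≅ Z^2.
H_1: b_1 = 10 − 7 − 0 = 3; torsion from ∂_2 factors > 1: none. So H_1 ≅ Z^3.

H_0 ≅ Z^2,  H_1 ≅ Z^3.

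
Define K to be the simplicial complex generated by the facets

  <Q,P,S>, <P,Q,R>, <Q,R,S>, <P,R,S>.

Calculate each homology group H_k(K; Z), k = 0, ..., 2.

H_0 ≅ Z,  H_1 = 0,  H_2 ≅ Z.

Take the total order P < Q < R < S on the vertex set. Then K (dimension 2) consists of the simplices:

  0-simplices (4): P, Q, R, S
  1-simplices (6): PQ, PR, PS, QR, QS, RS
  2-simplices (4): PQR, PQS, PRS, QRS

giving chain groups C_0 ≅ Z^4, C_1 ≅ Z^6, C_2 ≅ Z^4.

Boundary ∂_1: C_1 → C_0 is given by ∂[p,q] = [q] − [p].
As a 4×6 matrix over Z this has rank 3, with invariant factors (1,1,1).

The boundary map ∂_2: C_2 → C_1 maps a triangle to the signed sum of its edges. For instance
  ∂PQS = QS − PS + PQ,
  ∂PQR = QR − PR + PQ.
The 6×4 boundary matrix has rank 3 and Smith normal form diag(1,1,1).

Reading off H_k = ker ∂_k / im ∂_{k+1}:

  H_0: rank C_0 − rank ∂_1 = 4 − 3 = 1, and the invariant factors of ∂_1 are all 1, so H_0 = Z.
  H_1: rank ker ∂_1 − rank ∂_2 = (6 − 3) − 3 = 0, and the invariant factors of ∂_2 are all 1, so H_1 = 0.
  H_2: rank ker ∂_2 − rank ∂_3 = (4 − 3) − 0 = 1, and there is no ∂_3, so H_2 = Z.

As a check, the Euler characteristic is 4 − 6 + 4 = 2, which agrees with 1 − 0 + 1 = 2.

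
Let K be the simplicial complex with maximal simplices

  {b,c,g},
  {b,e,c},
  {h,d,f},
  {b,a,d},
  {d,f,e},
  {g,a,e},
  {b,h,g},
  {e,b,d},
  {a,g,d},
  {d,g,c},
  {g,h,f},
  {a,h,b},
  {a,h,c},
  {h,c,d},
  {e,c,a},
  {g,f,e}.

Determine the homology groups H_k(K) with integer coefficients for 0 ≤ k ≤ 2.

H_0 = Z,  H_1 = Z^2,  H_2 = Z.

Order the vertices as a < b < c < d < e < f < g < h. Listing each simplex with vertices in this order, K has dimension 2 with simplices:

  0-simplices (8): a, b, c, d, e, f, g, h
  1-simplices (24): ab, ac, ad, ae, ag, ah, bc, bd, be, bg, bh, cd, ce, cg, ch, de, df, dg, dh, ef, eg, fg, fh, gh
  2-simplices (16): abd, abh, ace, ach, adg, aeg, bce, bcg, bde, bgh, cdg, cdh, def, dfh, efg, fgh

giving chain groups C_0 ≅ Z^8, C_1 ≅ Z^24, C_2 ≅ Z^16.

The boundary map ∂_1: C_1 → C_0 maps an edge to its endpoints' difference, ∂[p,q] = q − p. For instance
  ∂bg = g − b.
This gives a 8×24 integer matrix of rank 7; reducing to Smith normal form yields diagonal entries (1,1,1,1,1,1,1).

Boundary ∂_2: C_2 → C_1 maps a triangle to the signed sum of its edges. For instance
  ∂aeg = eg − ag + ae,
  ∂ach = ch − ah + ac.
As a 24×16 matrix over Z this has rank 15, with invariant factors (1,1,1,1,1,1,1,1,1,1,1,1,1,1,1).

From H_k ≅ ker(∂_k) / im(∂_{k+1}) we obtain:

  H_0: rank C_0 − rank ∂_1 = 8 − 7 = 1, and the invariant factors of ∂_1 are all 1, so H_0 = Z.
  H_1: rank ker ∂_1 − rank ∂_2 = (24 − 7) − 15 = 2, and the invariant factors of ∂_2 are all 1, so H_1 = Z^2.
  H_2: rank ker ∂_2 − rank ∂_3 = (16 − 15) − 0 = 1, and there is no ∂_3, so H_2 = Z.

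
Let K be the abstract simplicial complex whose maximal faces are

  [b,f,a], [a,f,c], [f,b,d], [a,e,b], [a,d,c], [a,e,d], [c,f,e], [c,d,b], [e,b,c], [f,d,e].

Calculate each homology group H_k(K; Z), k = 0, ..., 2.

Order the vertices as a < b < c < d < e < f. Listing each simplex with vertices in this order, K has dimension 2 with simplices:

  0-simplices (6): a, b, c, d, e, f
  1-simplices (15): ab, ac, ad, ae, af, bc, bd, be, bf, cd, ce, cf, de, df, ef
  2-simplices (10): abe, abf, acd, acf, ade, bcd, bce, bdf, cef, def

giving chain groups C_0 ≅ Z^6, C_1 ≅ Z^15, C_2 ≅ Z^10.

Boundary ∂_1: C_1 → C_0 sends each edge [p,q] (with p < q) to q − p. For instance
  ∂af = f − a.
As a 6×15 matrix over Z this has rank 5, with invariant factors (1,1,1,1,1).

Boundary ∂_2: C_2 → C_1 acts by ∂[p,q,r] = [q,r] − [p,r] + [p,q]. For instance
  ∂cef = ef − cf + ce,
  ∂abf = bf − af + ab.
The resulting 15×10 matrix has rank 10, and its Smith normal form has invariant factors (1,1,1,1,1,1,1,1,1,2).

From H_k ≅ ker(∂_k) / im(∂_{k+1}) we obtain:

  H_0: rank C_0 − rank ∂_1 = 6 − 5 = 1, and the invariant factors of ∂_1 are all 1, so H_0 ≅ Z.
  H_1: rank ker ∂_1 − rank ∂_2 = (15 − 5) − 10 = 0, and ∂_2 has invariant factor 2 > 1, so H_1 ≅ Z/2.
  H_2: rank ker ∂_2 − rank ∂_3 = (10 − 10) − 0 = 0, and there is no ∂_3, so H_2 ≅ 0.

(K is a triangulation of the real projective plane RP^2.)

H_0 = Z,  H_1 = Z/2,  H_2 = 0.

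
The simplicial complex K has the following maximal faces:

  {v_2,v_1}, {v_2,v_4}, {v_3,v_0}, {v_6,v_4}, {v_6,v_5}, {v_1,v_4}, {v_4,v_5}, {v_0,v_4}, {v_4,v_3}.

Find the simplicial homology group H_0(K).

H_0 ≅ Z.

Order the vertices as v_0 < v_1 < v_2 < v_3 < v_4 < v_5 < v_6. Listing each simplex with vertices in this order, K has dimension 1 with simplices:

  0-simplices (7): [v_0], [v_1], [v_2], [v_3], [v_4], [v_5], [v_6]
  1-simplices (9): [v_0,v_3], [v_0,v_4], [v_1,v_2], [v_1,v_4], [v_2,v_4], [v_3,v_4], [v_4,v_5], [v_4,v_6], [v_5,v_6]

giving chain groups C_0 ≅ Z^7, C_1 ≅ Z^9.

∂_1: C_1 → C_0 sends each edge [p,q] (with p < q) to q − p.
The 7×9 boundary matrix has rank 6 and Smith normal form diag(1,1,1,1,1,1).

Now H_k = ker ∂_k / im ∂_{k+1}, so:

  H_0: rank C_0 − rank ∂_1 = 7 − 6 = 1, and the invariant factors of ∂_1 are all 1, so H_0 ≅ Z.

(K is a triangulation of a wedge of 3 circles.)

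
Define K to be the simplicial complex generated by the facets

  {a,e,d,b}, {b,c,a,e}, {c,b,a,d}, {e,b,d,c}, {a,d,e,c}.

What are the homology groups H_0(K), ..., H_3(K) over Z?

Order the vertices as a < b < c < d < e. Listing each simplex with vertices in this order, K has dimension 3 with simplices:

  0-simplices (5): a, b, c, d, e
  1-simplices (10): ab, ac, ad, ae, bc, bd, be, cd, ce, de
  2-simplices (10): abc, abd, abe, acd, ace, ade, bcd, bce, bde, cde
  3-simplices (5): abcd, abce, abde, acde, bcde

so the chain groups are C_0 ≅ Z^5, C_1 ≅ Z^10, C_2 ≅ Z^10, C_3 ≅ Z^5.

The boundary map ∂_1: C_1 → C_0 maps an edge to its endpoints' difference, ∂[p,q] = q − p.
This gives a 5×10 integer matrix of rank 4; reducing to Smith normal form yields diagonal entries (1,1,1,1).

The boundary map ∂_2: C_2 → C_1 sends each 2-simplex [p,q,r] to [q,r] − [p,r] + [p,q]. For instance
  ∂bce = ce − be + bc,
  ∂bcd = cd − bd + bc.
The 10×10 boundary matrix has rank 6 and Smith normal form diag(1,1,1,1,1,1).

∂_3: C_3 → C_2 sends each 3-simplex σ to the alternating sum Σ_i (−1)^i (σ with its i-th vertex removed). For instance
  ∂bcde = cde − bde + bce − bcd,
  ∂abce = bce − ace + abe − abc.
As a 10×5 matrix over Z this has rank 4, with invariant factors (1,1,1,1).

From H_k ≅ ker(∂_k) / im(∂_{k+1}) we obtain:

  H_0: rank C_0 − rank ∂_1 = 5 − 4 = 1, and the invariant factors of ∂_1 are all 1, so H_0 = Z.
  H_1: rank ker ∂_1 − rank ∂_2 = (10 − 4) − 6 = 0, and the invariant factors of ∂_2 are all 1, so H_1 = 0.
  H_2: rank ker ∂_2 − rank ∂_3 = (10 − 6) − 4 = 0, and the invariant factors of ∂_3 are all 1, so H_2 = 0.
  H_3: rank ker ∂_3 − rank ∂_4 = (5 − 4) − 0 = 1, and there is no ∂_4, so H_3 = Z.

H_0 = Z,  H_1 = 0,  H_2 = 0,  H_3 = Z.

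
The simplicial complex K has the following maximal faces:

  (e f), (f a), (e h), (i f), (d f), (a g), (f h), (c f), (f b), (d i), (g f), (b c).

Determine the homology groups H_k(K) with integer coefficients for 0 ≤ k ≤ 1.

H_0 ≅ Z,  H_1 ≅ Z^4.

Order the vertices as a < b < c < d < e < f < g < h < i. Listing each simplex with vertices in this order, K has dimension 1 with simplices:

  0-simplices (9): a, b, c, d, e, f, g, h, i
  1-simplices (12): af, ag, bc, bf, cf, df, di, ef, eh, fg, fh, fi

Hence C_0 ≅ Z^9, C_1 ≅ Z^12.

The boundary map ∂_1: C_1 → C_0 sends each edge [p,q] (with p < q) to q − p. For instance
  ∂ag = g − a.
The resulting 9×12 matrix has rank 8, and its Smith normal form has invariant factors (1,1,1,1,1,1,1,1).

Reading off H_k = ker ∂_k / im ∂_{k+1}:

  H_0: rank C_0 − rank ∂_1 = 9 − 8 = 1, and the invariant factors of ∂_1 are all 1, so H_0 = Z.
  H_1: rank ker ∂_1 − rank ∂_2 = (12 − 8) − 0 = 4, and there is no ∂_2, so H_1 = Z^4.

As a check, the Euler characteristic is 9 − 12 = -3, which agrees with 1 − 4 = -3.
(K is a triangulation of a wedge of 4 circles.)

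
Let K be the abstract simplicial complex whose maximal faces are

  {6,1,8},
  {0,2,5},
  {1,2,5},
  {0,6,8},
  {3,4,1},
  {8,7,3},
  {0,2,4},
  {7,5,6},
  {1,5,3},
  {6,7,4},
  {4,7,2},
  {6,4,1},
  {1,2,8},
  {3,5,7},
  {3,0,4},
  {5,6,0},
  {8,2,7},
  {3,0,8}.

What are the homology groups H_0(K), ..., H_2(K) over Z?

Order the vertices as 0 < 1 < 2 < 3 < 4 < 5 < 6 < 7 < 8. Listing each simplex with vertices in this order, K has dimension 2 with simplices:

  0-simplices (9): [0], [1], [2], [3], [4], [5], [6], [7], [8]
  1-simplices (27): (27 of them)
  2-simplices (18): [0,2,4], [0,2,5], [0,3,4], [0,3,8], [0,5,6], [0,6,8], [1,2,5], [1,2,8], [1,3,4], [1,3,5], [1,4,6], [1,6,8], [2,4,7], [2,7,8], [3,5,7], [3,7,8], [4,6,7], [5,6,7]

so the chain groups are C_0 ≅ Z^9, C_1 ≅ Z^27, C_2 ≅ Z^18.

∂_1: C_1 → C_0 sends each edge [p,q] (with p < q) to q − p.
The 9×27 boundary matrix has rank 8 and Smith normal form diag(1,1,1,1,1,1,1,1).

The boundary map ∂_2: C_2 → C_1 sends each 2-simplex [p,q,r] to [q,r] − [p,r] + [p,q]. For instance
  ∂[0,2,4] = [2,4] − [0,4] + [0,2],
  ∂[0,2,5] = [2,5] − [0,5] + [0,2].
As a 27×18 matrix over Z this has rank 17, with invariant factors (1,1,1,1,1,1,1,1,1,1,1,1,1,1,1,1,1).

Now H_k = ker ∂_k / im ∂_{k+1}, so:

  H_0: rank C_0 − rank ∂_1 = 9 − 8 = 1, and the invariant factors of ∂_1 are all 1, so H_0 ≅ Z.
  H_1: rank ker ∂_1 − rank ∂_2 = (27 − 8) − 17 = 2, and the invariant factors of ∂_2 are all 1, so H_1 ≅ Z^2.
  H_2: rank ker ∂_2 − rank ∂_3 = (18 − 17) − 0 = 1, and there is no ∂_3, so H_2 ≅ Z.

(K is a triangulation of the torus T^2.)

H_0 = Z,  H_1 = Z^2,  H_2 = Z.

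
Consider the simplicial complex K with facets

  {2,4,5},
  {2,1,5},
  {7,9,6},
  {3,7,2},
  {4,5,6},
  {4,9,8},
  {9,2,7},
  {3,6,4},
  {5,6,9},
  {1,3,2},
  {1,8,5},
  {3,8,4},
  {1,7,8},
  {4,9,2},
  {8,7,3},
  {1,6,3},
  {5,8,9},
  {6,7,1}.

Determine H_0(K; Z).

Take the total order 1 < 2 < 3 < 4 < 5 < 6 < 7 < 8 < 9 on the vertex set. Then K (dimension 2) consists of the simplices:

  0-simplices (9): [1], [2], [3], [4], [5], [6], [7], [8], [9]
  1-simplices (27): (27 of them)
  2-simplices (18): [1,2,3], [1,2,5], [1,3,6], [1,5,8], [1,6,7], [1,7,8], [2,3,7], [2,4,5], [2,4,9], [2,7,9], [3,4,6], [3,4,8], [3,7,8], [4,5,6], [4,8,9], [5,6,9], [5,8,9], [6,7,9]

Hence C_0 ≅ Z^9, C_1 ≅ Z^27, C_2 ≅ Z^18.

The boundary map ∂_1: C_1 → C_0 sends each edge [p,q] (with p < q) to q − p. For instance
  ∂[6,7] = [7] − [6].
The 9×27 boundary matrix has rank 8 and Smith normal form diag(1,1,1,1,1,1,1,1).

Boundary ∂_2: C_2 → C_1 maps a triangle to the signed sum of its edges. For instance
  ∂[1,2,5] = [2,5] − [1,5] + [1,2],
  ∂[3,4,8] = [4,8] − [3,8] + [3,4].
The resulting 27×18 matrix has rank 18, and its Smith normal form has invariant factors (1,1,1,1,1,1,1,1,1,1,1,1,1,1,1,1,1,2).

Now H_k = ker ∂_k / im ∂_{k+1}, so:

  H_0: rank C_0 − rank ∂_1 = 9 − 8 = 1, and the invariant factors of ∂_1 are all 1, so H_0 = Z.

H_0 = Z.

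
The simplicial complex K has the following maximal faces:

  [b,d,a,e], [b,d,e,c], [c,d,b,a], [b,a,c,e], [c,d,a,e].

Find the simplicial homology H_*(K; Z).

H_0 ≅ Z,  H_1 = 0,  H_2 = 0,  H_3 ≅ Z.

Fix the vertex order a < b < c < d < e and write every simplex with vertices in increasing order. Then dim K = 3 and the simplices of K are:

  0-simplices (5): a, b, c, d, e
  1-simplices (10): ab, ac, ad, ae, bc, bd, be, cd, ce, de
  2-simplices (10): abc, abd, abe, acd, ace, ade, bcd, bce, bde, cde
  3-simplices (5): abcd, abce, abde, acde, bcde

giving chain groups C_0 ≅ Z^5, C_1 ≅ Z^10, C_2 ≅ Z^10, C_3 ≅ Z^5.

The boundary map ∂_1: C_1 → C_0 sends each edge [p,q] (with p < q) to q − p.
The resulting 5×10 matrix has rank 4, and its Smith normal form has invariant factors (1,1,1,1).

∂_2: C_2 → C_1 sends each 2-simplex [p,q,r] to [q,r] − [p,r] + [p,q]. For instance
  ∂bde = de − be + bd,
  ∂abc = bc − ac + ab.
The 10×10 boundary matrix has rank 6 and Smith normal form diag(1,1,1,1,1,1).

∂_3: C_3 → C_2 sends each 3-simplex σ to the alternating sum Σ_i (−1)^i (σ with its i-th vertex removed). For instance
  ∂abde = bde − ade + abe − abd,
  ∂abcd = bcd − acd + abd − abc.
The resulting 10×5 matrix has rank 4, and its Smith normal form has invariant factors (1,1,1,1).

Reading off H_k = ker ∂_k / im ∂_{k+1}:

  H_0: rank C_0 − rank ∂_1 = 5 − 4 = 1, and the invariant factors of ∂_1 are all 1, so H_0 ≅ Z.
  H_1: rank ker ∂_1 − rank ∂_2 = (10 − 4) − 6 = 0, and the invariant factors of ∂_2 are all 1, so H_1 ≅ 0.
  H_2: rank ker ∂_2 − rank ∂_3 = (10 − 6) − 4 = 0, and the invariant factors of ∂_3 are all 1, so H_2 ≅ 0.
  H_3: rank ker ∂_3 − rank ∂_4 = (5 − 4) − 0 = 1, and there is no ∂_4, so H_3 ≅ Z.

As a check, the Euler characteristic is 5 − 10 + 10 − 5 = 0, which agrees with 1 − 0 + 0 − 1 = 0.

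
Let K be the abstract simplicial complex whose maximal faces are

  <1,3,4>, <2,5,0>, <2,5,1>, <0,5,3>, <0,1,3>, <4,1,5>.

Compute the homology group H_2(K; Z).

H_2 = 0.

K has 6 vertices, 12 edges, 6 triangles.
rank ∂_2 = 6, rank ∂_3 = 0 ⇒ b_2 = 6 − 6 − 0 = 0. So H_2 ≅ 0.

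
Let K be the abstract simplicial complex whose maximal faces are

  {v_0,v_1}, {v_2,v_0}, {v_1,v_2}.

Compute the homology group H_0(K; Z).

Fix the vertex order v_0 < v_1 < v_2 and write every simplex with vertices in increasing order. Then dim K = 1 and the simplices of K are:

  0-simplices (3): [v_0], [v_1], [v_2]
  1-simplices (3): [v_0,v_1], [v_0,v_2], [v_1,v_2]

Hence C_0 ≅ Z^3, C_1 ≅ Z^3.

∂_1: C_1 → C_0 is given by ∂[p,q] = [q] − [p].
As a 3×3 matrix over Z this has rank 2, with invariant factors (1,1).

Computing H_k = (kernel of ∂_k) / (image of ∂_{k+1}):

  H_0: rank C_0 − rank ∂_1 = 3 − 2 = 1, and the invariant factors of ∂_1 are all 1, so H_0 = Z.

H_0 ≅ Z.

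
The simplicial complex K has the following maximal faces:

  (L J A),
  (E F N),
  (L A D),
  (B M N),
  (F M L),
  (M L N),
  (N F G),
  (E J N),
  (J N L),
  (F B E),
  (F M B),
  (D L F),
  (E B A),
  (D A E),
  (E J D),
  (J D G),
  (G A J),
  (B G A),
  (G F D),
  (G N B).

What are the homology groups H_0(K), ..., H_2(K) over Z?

H_0 = Z,  H_1 = Z ⊕ Z/2,  H_2 = 0.

We work with the vertex ordering A < B < D < E < F < G < J < L < M < N. The simplices of K, each written with vertices in increasing order, are:

  0-simplices (10): A, B, D, E, F, G, J, L, M, N
  1-simplices (30): AB, AD, AE, AG, AJ, AL, BE, BF, BG, BM, BN, DE, DF, DG, DJ, DL, EF, EJ, EN, FG, FL, FM, FN, GJ, GN, JL, JN, LM, LN, MN
  2-simplices (20): ABE, ABG, ADE, ADL, AGJ, AJL, BEF, BFM, BGN, BMN, DEJ, DFG, DFL, DGJ, EFN, EJN, FGN, FLM, JLN, LMN

Hence C_0 ≅ Z^10, C_1 ≅ Z^30, C_2 ≅ Z^20.

Boundary ∂_1: C_1 → C_0 maps an edge to its endpoints' difference, ∂[p,q] = q − p. For instance
  ∂AD = D − A.
The 10×30 boundary matrix has rank 9 and Smith normal form diag(1,1,1,1,1,1,1,1,1).

∂_2: C_2 → C_1 acts by ∂[p,q,r] = [q,r] − [p,r] + [p,q]. For instance
  ∂DFG = FG − DG + DF,
  ∂AJL = JL − AL + AJ.
The 30×20 boundary matrix has rank 20 and Smith normal form diag(1,1,1,1,1,1,1,1,1,1,1,1,1,1,1,1,1,1,1,2).

Computing H_k = (kernel of ∂_k) / (image of ∂_{k+1}):

  H_0: rank C_0 − rank ∂_1 = 10 − 9 = 1, and the invariant factors of ∂_1 are all 1, so H_0 = Z.
  H_1: rank ker ∂_1 − rank ∂_2 = (30 − 9) − 20 = 1, and ∂_2 has invariant factor 2 > 1, so H_1 = Z ⊕ Z/2.
  H_2: rank ker ∂_2 − rank ∂_3 = (20 − 20) − 0 = 0, and there is no ∂_3, so H_2 = 0.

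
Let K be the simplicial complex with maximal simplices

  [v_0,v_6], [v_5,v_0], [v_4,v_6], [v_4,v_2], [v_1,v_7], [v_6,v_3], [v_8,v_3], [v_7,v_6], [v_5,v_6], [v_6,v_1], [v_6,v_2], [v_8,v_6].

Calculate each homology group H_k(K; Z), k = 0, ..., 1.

H_0 ≅ Z,  H_1 ≅ Z^4.

Take the total order v_0 < v_1 < v_2 < v_3 < v_4 < v_5 < v_6 < v_7 < v_8 on the vertex set. Then K (dimension 1) consists of the simplices:

  0-simplices (9): [v_0], [v_1], [v_2], [v_3], [v_4], [v_5], [v_6], [v_7], [v_8]
  1-simplices (12): [v_0,v_5], [v_0,v_6], [v_1,v_6], [v_1,v_7], [v_2,v_4], [v_2,v_6], [v_3,v_6], [v_3,v_8], [v_4,v_6], [v_5,v_6], [v_6,v_7], [v_6,v_8]

so the chain groups are C_0 ≅ Z^9, C_1 ≅ Z^12.

Boundary ∂_1: C_1 → C_0 is given by ∂[p,q] = [q] − [p].
This gives a 9×12 integer matrix of rank 8; reducing to Smith normal form yields diagonal entries (1,1,1,1,1,1,1,1).

Reading off H_k = ker ∂_k / im ∂_{k+1}:

  H_0: rank C_0 − rank ∂_1 = 9 − 8 = 1, and the invariant factors of ∂_1 are all 1, so H_0 ≅ Z.
  H_1: rank ker ∂_1 − rank ∂_2 = (12 − 8) − 0 = 4, and there is no ∂_2, so H_1 ≅ Z^4.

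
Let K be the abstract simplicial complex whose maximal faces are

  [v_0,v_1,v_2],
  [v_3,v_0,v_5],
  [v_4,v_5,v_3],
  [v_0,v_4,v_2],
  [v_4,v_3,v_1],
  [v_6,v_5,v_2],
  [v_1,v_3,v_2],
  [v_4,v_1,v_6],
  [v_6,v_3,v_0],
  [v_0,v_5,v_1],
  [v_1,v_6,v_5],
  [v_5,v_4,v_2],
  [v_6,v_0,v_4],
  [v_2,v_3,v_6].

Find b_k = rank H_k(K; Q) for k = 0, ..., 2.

b_0 = 1, b_1 = 2, b_2 = 1.

Fix the vertex order v_0 < v_1 < v_2 < v_3 < v_4 < v_5 < v_6 and write every simplex with vertices in increasing order. Then dim K = 2 and the simplices of K are:

  0-simplices (7): [v_0], [v_1], [v_2], [v_3], [v_4], [v_5], [v_6]
  1-simplices (21): (21 of them)
  2-simplices (14): (14 of them)

Hence C_0 ≅ Z^7, C_1 ≅ Z^21, C_2 ≅ Z^14.

The boundary map ∂_1: C_1 → C_0 sends each edge [p,q] (with p < q) to q − p.
This gives a 7×21 integer matrix of rank 6; reducing to Smith normal form yields diagonal entries (1,1,1,1,1,1).

The boundary map ∂_2: C_2 → C_1 maps a triangle to the signed sum of its edges. For instance
  ∂[v_3,v_4,v_5] = [v_4,v_5] − [v_3,v_5] + [v_3,v_4],
  ∂[v_0,v_1,v_5] = [v_1,v_5] − [v_0,v_5] + [v_0,v_1].
The 21×14 boundary matrix has rank 13 and Smith normal form diag(1,1,1,1,1,1,1,1,1,1,1,1,1).

Reading off H_k = ker ∂_k / im ∂_{k+1}:

  H_0: rank C_0 − rank ∂_1 = 7 − 6 = 1, and the invariant factors of ∂_1 are all 1, so H_0 ≅ Z.
  H_1: rank ker ∂_1 − rank ∂_2 = (21 − 6) − 13 = 2, and the invariant factors of ∂_2 are all 1, so H_1 ≅ Z^2.
  H_2: rank ker ∂_2 − rank ∂_3 = (14 − 13) − 0 = 1, and there is no ∂_3, so H_2 ≅ Z.

(K is a triangulation of the torus T^2.)

Hence the Betti numbers are b_0 = 1, b_1 = 2, b_2 = 1.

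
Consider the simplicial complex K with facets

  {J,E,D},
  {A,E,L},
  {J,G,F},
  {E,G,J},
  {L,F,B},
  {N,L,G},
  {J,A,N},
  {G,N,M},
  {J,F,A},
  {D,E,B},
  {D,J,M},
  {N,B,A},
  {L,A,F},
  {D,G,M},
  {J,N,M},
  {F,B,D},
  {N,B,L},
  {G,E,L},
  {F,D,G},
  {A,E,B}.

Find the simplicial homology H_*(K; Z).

Fix the vertex order A < B < D < E < F < G < J < L < M < N and write every simplex with vertices in increasing order. Then dim K = 2 and the simplices of K are:

  0-simplices (10): A, B, D, E, F, G, J, L, M, N
  1-simplices (30): AB, AE, AF, AJ, AL, AN, BD, BE, BF, BL, BN, DE, DF, DG, DJ, DM, EG, EJ, EL, FG, FJ, FL, GJ, GL, GM, GN, JM, JN, LN, MN
  2-simplices (20): ABE, ABN, AEL, AFJ, AFL, AJN, BDE, BDF, BFL, BLN, DEJ, DFG, DGM, DJM, EGJ, EGL, FGJ, GLN, GMN, JMN

Hence C_0 ≅ Z^10, C_1 ≅ Z^30, C_2 ≅ Z^20.

Boundary ∂_1: C_1 → C_0 is given by ∂[p,q] = [q] − [p]. For instance
  ∂EG = G − E.
The 10×30 boundary matrix has rank 9 and Smith normal form diag(1,1,1,1,1,1,1,1,1).

Boundary ∂_2: C_2 → C_1 sends each 2-simplex [p,q,r] to [q,r] − [p,r] + [p,q]. For instance
  ∂BFL = FL − BL + BF,
  ∂DJM = JM − DM + DJ.
As a 30×20 matrix over Z this has rank 20, with invariant factors (1,1,1,1,1,1,1,1,1,1,1,1,1,1,1,1,1,1,1,2).

From H_k ≅ ker(∂_k) / im(∂_{k+1}) we obtain:

  H_0: rank C_0 − rank ∂_1 = 10 − 9 = 1, and the invariant factors of ∂_1 are all 1, so H_0 ≅ Z.
  H_1: rank ker ∂_1 − rank ∂_2 = (30 − 9) − 20 = 1, and ∂_2 has invariant factor 2 > 1, so H_1 ≅ Z ⊕ Z_2.
  H_2: rank ker ∂_2 − rank ∂_3 = (20 − 20) − 0 = 0, and there is no ∂_3, so H_2 ≅ 0.

H_0 ≅ Z,  H_1 ≅ Z ⊕ Z_2,  H_2 = 0.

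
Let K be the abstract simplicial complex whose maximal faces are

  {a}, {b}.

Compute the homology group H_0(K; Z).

H_0 ≅ Z^2.

Order the vertices as a < b. Listing each simplex with vertices in this order, K has dimension 0 with simplices:

  0-simplices (2): a, b

so the chain groups are C_0 ≅ Z^2.

Now H_k = ker ∂_k / im ∂_{k+1}, so:

  H_0: rank C_0 − rank ∂_1 = 2 − 0 = 2, and there is no ∂_1, so H_0 ≅ Z^2.

(K is a triangulation of a set of 2 points.)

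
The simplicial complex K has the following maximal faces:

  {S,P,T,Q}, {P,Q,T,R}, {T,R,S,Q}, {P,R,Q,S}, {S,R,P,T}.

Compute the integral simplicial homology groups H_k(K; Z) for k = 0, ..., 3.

We work with the vertex ordering P < Q < R < S < T. The simplices of K, each written with vertices in increasing order, are:

  0-simplices (5): P, Q, R, S, T
  1-simplices (10): PQ, PR, PS, PT, QR, QS, QT, RS, RT, ST
  2-simplices (10): PQR, PQS, PQT, PRS, PRT, PST, QRS, QRT, QST, RST
  3-simplices (5): PQRS, PQRT, PQST, PRST, QRST

so the chain groups are C_0 ≅ Z^5, C_1 ≅ Z^10, C_2 ≅ Z^10, C_3 ≅ Z^5.

∂_1: C_1 → C_0 sends each edge [p,q] (with p < q) to q − p.
As a 5×10 matrix over Z this has rank 4, with invariant factors (1,1,1,1).

Boundary ∂_2: C_2 → C_1 acts by ∂[p,q,r] = [q,r] − [p,r] + [p,q]. For instance
  ∂PST = ST − PT + PS,
  ∂PRT = RT − PT + PR.
The resulting 10×10 matrix has rank 6, and its Smith normal form has invariant factors (1,1,1,1,1,1).

∂_3: C_3 → C_2 sends each 3-simplex σ to the alternating sum Σ_i (−1)^i (σ with its i-th vertex removed). For instance
  ∂PQRS = QRS − PRS + PQS − PQR,
  ∂QRST = RST − QST + QRT − QRS.
This gives a 10×5 integer matrix of rank 4; reducing to Smith normal form yields diagonal entries (1,1,1,1).

Computing H_k = (kernel of ∂_k) / (image of ∂_{k+1}):

  H_0: rank C_0 − rank ∂_1 = 5 − 4 = 1, and the invariant factors of ∂_1 are all 1, so H_0 = Z.
  H_1: rank ker ∂_1 − rank ∂_2 = (10 − 4) − 6 = 0, and the invariant factors of ∂_2 are all 1, so H_1 = 0.
  H_2: rank ker ∂_2 − rank ∂_3 = (10 − 6) − 4 = 0, and the invariant factors of ∂_3 are all 1, so H_2 = 0.
  H_3: rank ker ∂_3 − rank ∂_4 = (5 − 4) − 0 = 1, and there is no ∂_4, so H_3 = Z.

As a check, the Euler characteristic is 5 − 10 + 10 − 5 = 0, which agrees with 1 − 0 + 0 − 1 = 0.

H_0 = Z,  H_1 = 0,  H_2 = 0,  H_3 = Z.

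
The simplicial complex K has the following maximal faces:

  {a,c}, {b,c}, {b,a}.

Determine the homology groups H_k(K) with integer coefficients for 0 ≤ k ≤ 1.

K has 3 vertices, 3 edges.
rank ∂_0 = 0, rank ∂_1 = 2 ⇒ b_0 = 3 − 0 − 2 = 1; all invariant factors of ∂_1 are 1 so no torsion. So H_0 = Z.
rank ∂_1 = 2, rank ∂_2 = 0 ⇒ b_1 = 3 − 2 − 0 = 1. So H_1 = Z.

H_0 = Z,  H_1 = Z.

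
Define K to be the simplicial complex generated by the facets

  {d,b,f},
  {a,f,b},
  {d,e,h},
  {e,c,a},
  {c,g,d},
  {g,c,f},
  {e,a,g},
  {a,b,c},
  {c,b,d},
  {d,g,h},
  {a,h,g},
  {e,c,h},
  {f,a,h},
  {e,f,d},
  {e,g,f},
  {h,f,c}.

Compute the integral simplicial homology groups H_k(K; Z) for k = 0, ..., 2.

We work with the vertex ordering a < b < c < d < e < f < g < h. The simplices of K, each written with vertices in increasing order, are:

  0-simplices (8): a, b, c, d, e, f, g, h
  1-simplices (24): ab, ac, ae, af, ag, ah, bc, bd, bf, cd, ce, cf, cg, ch, de, df, dg, dh, ef, eg, eh, fg, fh, gh
  2-simplices (16): abc, abf, ace, aeg, afh, agh, bcd, bdf, cdg, ceh, cfg, cfh, def, deh, dgh, efg

Hence C_0 ≅ Z^8, C_1 ≅ Z^24, C_2 ≅ Z^16.

The boundary map ∂_1: C_1 → C_0 sends each edge [p,q] (with p < q) to q − p. For instance
  ∂dh = h − d.
The 8×24 boundary matrix has rank 7 and Smith normal form diag(1,1,1,1,1,1,1).

The boundary map ∂_2: C_2 → C_1 sends each 2-simplex [p,q,r] to [q,r] − [p,r] + [p,q]. For instance
  ∂deh = eh − dh + de,
  ∂bdf = df − bf + bd.
The resulting 24×16 matrix has rank 15, and its Smith normal form has invariant factors (1,1,1,1,1,1,1,1,1,1,1,1,1,1,1).

Now H_k = ker ∂_k / im ∂_{k+1}, so:

  H_0: rank C_0 − rank ∂_1 = 8 − 7 = 1, and the invariant factors of ∂_1 are all 1, so H_0 = Z.
  H_1: rank ker ∂_1 − rank ∂_2 = (24 − 7) − 15 = 2, and the invariant factors of ∂_2 are all 1, so H_1 = Z^2.
  H_2: rank ker ∂_2 − rank ∂_3 = (16 − 15) − 0 = 1, and there is no ∂_3, so H_2 = Z.

As a check, the Euler characteristic is 8 − 24 + 16 = 0, which agrees with 1 − 2 + 1 = 0.
(K is a triangulation of the torus T^2.)

H_0 ≅ Z,  H_1 ≅ Z^2,  H_2 ≅ Z.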